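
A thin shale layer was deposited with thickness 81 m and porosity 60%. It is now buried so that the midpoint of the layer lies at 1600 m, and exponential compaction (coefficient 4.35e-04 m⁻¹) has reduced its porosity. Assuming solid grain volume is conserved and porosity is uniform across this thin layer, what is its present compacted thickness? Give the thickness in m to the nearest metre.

Working in km (1 km = 1000 m; β in km⁻¹ = β in m⁻¹ × 1000):
Porosity at 1.6 km: φ = 0.6·exp(−0.435×1.6) = 0.2991
Solid-volume conservation: h(1−φ) = h₀(1−φ₀) ⇒ h = h₀·(1−φ₀)/(1−φ)
h = 0.081 × (1 − 0.6)/(1 − 0.2991) = 0.081 × 0.5707 = 0.0462 km

46 m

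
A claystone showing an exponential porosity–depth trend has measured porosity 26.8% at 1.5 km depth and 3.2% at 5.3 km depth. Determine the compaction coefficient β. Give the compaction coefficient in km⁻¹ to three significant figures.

0.559 km⁻¹

Athy: n(Z) = n₀ e^(−βZ) ⇒ n₁/n₂ = e^{β(Z₂−Z₁)} ⇒ β = ln(n₁/n₂)/(Z₂−Z₁)
β = ln(0.268/0.032) / (5.3 − 1.5) = ln(8.375) / 3.8 = 2.1253 / 3.8 = 0.5593 km⁻¹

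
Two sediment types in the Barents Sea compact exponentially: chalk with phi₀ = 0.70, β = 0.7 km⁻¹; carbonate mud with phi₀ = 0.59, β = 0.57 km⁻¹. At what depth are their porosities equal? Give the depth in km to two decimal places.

Set phi₀ₐ e^(−βₐd) = phi₀ᵦ e^(−βᵦd) ⇒ ln(phi₀ₐ/phi₀ᵦ) = (βₐ − βᵦ)·d
d = ln(0.7/0.59) / (0.7 − 0.57) = 0.1710 / 0.13 = 1.315 km

1.32 km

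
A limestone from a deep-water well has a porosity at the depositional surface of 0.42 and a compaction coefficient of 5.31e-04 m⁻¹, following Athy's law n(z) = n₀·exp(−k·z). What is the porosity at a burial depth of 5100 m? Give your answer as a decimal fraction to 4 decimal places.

Working in km (1 km = 1000 m; k in km⁻¹ = k in m⁻¹ × 1000):
n = n₀·exp(−k·z) = 0.42 × exp(−0.531 × 5.1) = 0.42 × exp(−2.708)
  = 0.42 × 0.0667 = 0.0280

0.0280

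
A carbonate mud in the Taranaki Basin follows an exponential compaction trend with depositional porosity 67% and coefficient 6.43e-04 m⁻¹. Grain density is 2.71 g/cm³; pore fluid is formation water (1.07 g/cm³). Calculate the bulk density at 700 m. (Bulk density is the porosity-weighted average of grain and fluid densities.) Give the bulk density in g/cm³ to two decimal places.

Working in km (1 km = 1000 m; β in km⁻¹ = β in m⁻¹ × 1000):
Porosity at depth: φ = 0.67·exp(−0.643×0.7) = 0.67×0.6376 = 0.4272
Bulk density: ρ_b = (1−φ)ρ_g + φ·ρ_f = 0.5728×2.71 + 0.4272×1.07
       = 1.552 + 0.457 = 2.009 g/cm³

2.01 g/cm³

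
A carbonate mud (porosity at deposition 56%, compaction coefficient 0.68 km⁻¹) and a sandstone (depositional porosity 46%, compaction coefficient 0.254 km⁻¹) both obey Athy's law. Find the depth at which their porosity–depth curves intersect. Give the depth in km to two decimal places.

Set phi₀ₐ e^(−kₐd) = phi₀ᵦ e^(−kᵦd) ⇒ ln(phi₀ₐ/phi₀ᵦ) = (kₐ − kᵦ)·d
d = ln(0.56/0.46) / (0.68 − 0.254) = 0.1967 / 0.426 = 0.462 km

0.46 km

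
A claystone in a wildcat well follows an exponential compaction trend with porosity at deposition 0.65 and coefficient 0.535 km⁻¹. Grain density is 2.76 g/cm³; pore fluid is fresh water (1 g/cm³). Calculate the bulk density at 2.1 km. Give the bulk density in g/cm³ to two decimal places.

Porosity at depth: phi = 0.65·exp(−0.535×2.1) = 0.65×0.3251 = 0.2113
Bulk density: ρ_b = (1−phi)ρ_g + phi·ρ_f = 0.7887×2.76 + 0.2113×1
       = 2.177 + 0.211 = 2.388 g/cm³

2.39 g/cm³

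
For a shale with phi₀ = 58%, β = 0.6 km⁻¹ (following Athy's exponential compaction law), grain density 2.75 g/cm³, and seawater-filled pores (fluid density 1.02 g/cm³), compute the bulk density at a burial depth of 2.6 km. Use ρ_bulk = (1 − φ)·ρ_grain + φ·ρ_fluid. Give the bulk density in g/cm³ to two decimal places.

Porosity at depth: phi = 0.58·exp(−0.6×2.6) = 0.58×0.2101 = 0.1219
Bulk density: ρ_b = (1−phi)ρ_g + phi·ρ_f = 0.8781×2.75 + 0.1219×1.02
       = 2.415 + 0.124 = 2.539 g/cm³

2.54 g/cm³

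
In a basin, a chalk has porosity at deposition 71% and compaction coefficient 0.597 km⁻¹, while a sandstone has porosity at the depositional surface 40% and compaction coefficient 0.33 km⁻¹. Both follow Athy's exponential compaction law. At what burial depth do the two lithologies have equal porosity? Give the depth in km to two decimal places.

2.15 km

Set phi₀ₐ e^(−cₐZ) = phi₀ᵦ e^(−cᵦZ) ⇒ ln(phi₀ₐ/phi₀ᵦ) = (cₐ − cᵦ)·Z
Z = ln(0.71/0.4) / (0.597 − 0.33) = 0.5738 / 0.267 = 2.149 km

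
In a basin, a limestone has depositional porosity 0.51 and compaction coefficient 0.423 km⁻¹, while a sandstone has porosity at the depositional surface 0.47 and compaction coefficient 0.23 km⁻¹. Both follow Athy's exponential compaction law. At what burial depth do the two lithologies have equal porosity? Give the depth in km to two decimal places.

0.42 km

Set phi₀ₐ e^(−βₐZ) = phi₀ᵦ e^(−βᵦZ) ⇒ ln(phi₀ₐ/phi₀ᵦ) = (βₐ − βᵦ)·Z
Z = ln(0.51/0.47) / (0.423 − 0.23) = 0.0817 / 0.193 = 0.423 km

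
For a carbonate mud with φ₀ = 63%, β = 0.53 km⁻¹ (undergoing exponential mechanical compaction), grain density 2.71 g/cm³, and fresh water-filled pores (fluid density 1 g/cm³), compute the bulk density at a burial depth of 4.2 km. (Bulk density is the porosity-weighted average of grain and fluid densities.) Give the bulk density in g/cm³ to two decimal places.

Porosity at depth: φ = 0.63·exp(−0.53×4.2) = 0.63×0.1080 = 0.0680
Bulk density: ρ_b = (1−φ)ρ_g + φ·ρ_f = 0.9320×2.71 + 0.0680×1
       = 2.526 + 0.068 = 2.594 g/cm³

2.59 g/cm³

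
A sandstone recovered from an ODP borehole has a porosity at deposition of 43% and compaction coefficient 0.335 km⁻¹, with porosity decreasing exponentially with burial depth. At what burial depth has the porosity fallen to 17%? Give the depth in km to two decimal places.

2.77 km

Invert Athy's law: z = ln(phi₀/phi) / β
z = ln(0.43/0.17) / 0.335 = ln(2.529) / 0.335 = 0.9280 / 0.335 = 2.770 km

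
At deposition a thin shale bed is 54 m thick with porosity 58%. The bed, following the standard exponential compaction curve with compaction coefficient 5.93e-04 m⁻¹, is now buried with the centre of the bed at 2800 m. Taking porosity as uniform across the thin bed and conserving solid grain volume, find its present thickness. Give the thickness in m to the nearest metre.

25 m

Working in km (1 km = 1000 m; β in km⁻¹ = β in m⁻¹ × 1000):
Porosity at 2.8 km: phi = 0.58·exp(−0.593×2.8) = 0.1102
Solid-volume conservation: h(1−phi) = h₀(1−phi₀) ⇒ h = h₀·(1−phi₀)/(1−phi)
h = 0.054 × (1 − 0.58)/(1 − 0.1102) = 0.054 × 0.4720 = 0.0255 km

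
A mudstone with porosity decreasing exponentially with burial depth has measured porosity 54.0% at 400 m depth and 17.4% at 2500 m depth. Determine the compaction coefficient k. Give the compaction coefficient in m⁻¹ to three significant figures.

Working in km (1 km = 1000 m; k in km⁻¹ = k in m⁻¹ × 1000):
Athy: φ(z) = φ₀ e^(−kz) ⇒ φ₁/φ₂ = e^{k(z₂−z₁)} ⇒ k = ln(φ₁/φ₂)/(z₂−z₁)
k = ln(0.54/0.174) / (2.5 − 0.4) = ln(3.103) / 2.1 = 1.1325 / 2.1 = 0.5393 km⁻¹

0.000539 m⁻¹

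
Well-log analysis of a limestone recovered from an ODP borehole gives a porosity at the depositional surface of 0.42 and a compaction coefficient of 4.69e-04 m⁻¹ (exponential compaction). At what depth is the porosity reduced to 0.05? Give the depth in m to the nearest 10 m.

Working in km (1 km = 1000 m; c in km⁻¹ = c in m⁻¹ × 1000):
Invert Athy's law: Z = ln(φ₀/φ) / c
Z = ln(0.42/0.05) / 0.469 = ln(8.4) / 0.469 = 2.1282 / 0.469 = 4.538 km

4540 m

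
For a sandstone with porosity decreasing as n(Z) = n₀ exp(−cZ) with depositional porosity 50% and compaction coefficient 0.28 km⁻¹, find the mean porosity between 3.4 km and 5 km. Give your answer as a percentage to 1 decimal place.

15.6%

⟨n⟩ = (1/(Z₂−Z₁)) ∫ n₀ e^(−cZ) dZ = n₀·(e^(−c·Z₁) − e^(−c·Z₂)) / (c·(Z₂−Z₁))
e^(−0.28×3.4) = 0.3860; e^(−0.28×5) = 0.2466
⟨n⟩ = 0.5 × (0.3860 − 0.2466) / (0.28 × 1.6) = 0.5 × 0.3111 = 0.1555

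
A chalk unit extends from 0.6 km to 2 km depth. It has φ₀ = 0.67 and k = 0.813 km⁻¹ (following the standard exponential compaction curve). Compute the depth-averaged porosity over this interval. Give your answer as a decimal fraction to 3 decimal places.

0.246

⟨φ⟩ = (1/(z₂−z₁)) ∫ φ₀ e^(−kz) dz = φ₀·(e^(−k·z₁) − e^(−k·z₂)) / (k·(z₂−z₁))
e^(−0.813×0.6) = 0.6140; e^(−0.813×2) = 0.1967
⟨φ⟩ = 0.67 × (0.6140 − 0.1967) / (0.813 × 1.4) = 0.67 × 0.3666 = 0.2456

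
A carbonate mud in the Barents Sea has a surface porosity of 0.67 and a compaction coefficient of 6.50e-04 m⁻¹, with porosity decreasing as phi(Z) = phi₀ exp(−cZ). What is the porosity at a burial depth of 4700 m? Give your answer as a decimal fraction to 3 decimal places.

Working in km (1 km = 1000 m; c in km⁻¹ = c in m⁻¹ × 1000):
phi = phi₀·exp(−c·Z) = 0.67 × exp(−0.65 × 4.7) = 0.67 × exp(−3.055)
  = 0.67 × 0.0471 = 0.0316

0.032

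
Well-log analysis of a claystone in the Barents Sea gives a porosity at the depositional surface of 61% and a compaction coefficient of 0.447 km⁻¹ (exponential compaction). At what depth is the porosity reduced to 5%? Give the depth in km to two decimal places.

5.60 km

Invert Athy's law: z = ln(n₀/n) / c
z = ln(0.61/0.05) / 0.447 = ln(12.2) / 0.447 = 2.5014 / 0.447 = 5.596 km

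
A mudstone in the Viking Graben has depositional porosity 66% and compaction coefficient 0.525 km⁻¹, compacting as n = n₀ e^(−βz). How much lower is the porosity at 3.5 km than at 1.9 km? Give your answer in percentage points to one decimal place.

n(1.9) = 0.66·e^(−0.525×1.9) = 0.2434
n(3.5) = 0.66·e^(−0.525×3.5) = 0.1051
Δn = 0.2434 − 0.1051 = 0.1383

13.8 percentage points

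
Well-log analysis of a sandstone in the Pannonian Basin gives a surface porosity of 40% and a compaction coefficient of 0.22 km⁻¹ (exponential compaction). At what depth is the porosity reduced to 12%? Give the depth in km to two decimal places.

Invert Athy's law: d = ln(φ₀/φ) / β
d = ln(0.4/0.12) / 0.22 = ln(3.333) / 0.22 = 1.2040 / 0.22 = 5.473 km

5.47 km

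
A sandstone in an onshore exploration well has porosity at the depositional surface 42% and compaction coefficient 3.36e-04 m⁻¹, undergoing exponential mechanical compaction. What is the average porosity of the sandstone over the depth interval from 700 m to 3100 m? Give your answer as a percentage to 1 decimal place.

22.8%

Working in km (1 km = 1000 m; c in km⁻¹ = c in m⁻¹ × 1000):
⟨phi⟩ = (1/(Z₂−Z₁)) ∫ phi₀ e^(−cZ) dZ = phi₀·(e^(−c·Z₁) − e^(−c·Z₂)) / (c·(Z₂−Z₁))
e^(−0.336×0.7) = 0.7904; e^(−0.336×3.1) = 0.3529
⟨phi⟩ = 0.42 × (0.7904 − 0.3529) / (0.336 × 2.4) = 0.42 × 0.5426 = 0.2279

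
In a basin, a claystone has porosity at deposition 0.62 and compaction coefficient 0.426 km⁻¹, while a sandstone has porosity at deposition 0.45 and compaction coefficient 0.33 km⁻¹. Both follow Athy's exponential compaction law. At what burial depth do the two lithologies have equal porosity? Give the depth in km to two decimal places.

Set φ₀ₐ e^(−cₐz) = φ₀ᵦ e^(−cᵦz) ⇒ ln(φ₀ₐ/φ₀ᵦ) = (cₐ − cᵦ)·z
z = ln(0.62/0.45) / (0.426 − 0.33) = 0.3205 / 0.096 = 3.338 km

3.34 km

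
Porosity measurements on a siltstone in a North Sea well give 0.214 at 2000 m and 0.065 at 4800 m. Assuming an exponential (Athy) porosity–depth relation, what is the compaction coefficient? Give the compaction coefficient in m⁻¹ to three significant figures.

0.000426 m⁻¹

Working in km (1 km = 1000 m; β in km⁻¹ = β in m⁻¹ × 1000):
Athy: phi(d) = phi₀ e^(−βd) ⇒ phi₁/phi₂ = e^{β(d₂−d₁)} ⇒ β = ln(phi₁/phi₂)/(d₂−d₁)
β = ln(0.214/0.065) / (4.8 − 2) = ln(3.292) / 2.8 = 1.1916 / 2.8 = 0.4256 km⁻¹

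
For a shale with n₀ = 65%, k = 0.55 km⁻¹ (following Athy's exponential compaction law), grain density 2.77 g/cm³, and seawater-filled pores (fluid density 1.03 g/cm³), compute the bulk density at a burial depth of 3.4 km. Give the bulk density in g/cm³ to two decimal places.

2.60 g/cm³

Porosity at depth: n = 0.65·exp(−0.55×3.4) = 0.65×0.1541 = 0.1002
Bulk density: ρ_b = (1−n)ρ_g + n·ρ_f = 0.8998×2.77 + 0.1002×1.03
       = 2.493 + 0.103 = 2.596 g/cm³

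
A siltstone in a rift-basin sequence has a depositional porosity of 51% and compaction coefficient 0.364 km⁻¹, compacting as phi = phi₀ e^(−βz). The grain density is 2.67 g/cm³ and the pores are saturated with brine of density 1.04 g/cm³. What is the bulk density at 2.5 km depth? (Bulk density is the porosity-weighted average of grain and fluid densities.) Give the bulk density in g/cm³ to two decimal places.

2.34 g/cm³

Porosity at depth: phi = 0.51·exp(−0.364×2.5) = 0.51×0.4025 = 0.2053
Bulk density: ρ_b = (1−phi)ρ_g + phi·ρ_f = 0.7947×2.67 + 0.2053×1.04
       = 2.122 + 0.213 = 2.335 g/cm³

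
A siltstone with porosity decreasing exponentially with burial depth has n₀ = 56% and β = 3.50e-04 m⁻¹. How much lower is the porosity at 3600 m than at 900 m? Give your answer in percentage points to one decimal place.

25.0 percentage points

Working in km (1 km = 1000 m; β in km⁻¹ = β in m⁻¹ × 1000):
n(0.9) = 0.56·e^(−0.35×0.9) = 0.4087
n(3.6) = 0.56·e^(−0.35×3.6) = 0.1588
Δn = 0.4087 − 0.1588 = 0.2498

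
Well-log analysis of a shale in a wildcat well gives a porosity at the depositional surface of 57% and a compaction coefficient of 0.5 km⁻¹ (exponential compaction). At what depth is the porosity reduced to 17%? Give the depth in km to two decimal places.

Invert Athy's law: Z = ln(phi₀/phi) / k
Z = ln(0.57/0.17) / 0.5 = ln(3.353) / 0.5 = 1.2098 / 0.5 = 2.420 km

2.42 km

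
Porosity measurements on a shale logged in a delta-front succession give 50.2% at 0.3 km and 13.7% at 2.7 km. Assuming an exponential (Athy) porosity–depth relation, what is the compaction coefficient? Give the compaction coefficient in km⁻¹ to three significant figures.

Athy: φ(d) = φ₀ e^(−cd) ⇒ φ₁/φ₂ = e^{c(d₂−d₁)} ⇒ c = ln(φ₁/φ₂)/(d₂−d₁)
c = ln(0.502/0.137) / (2.7 − 0.3) = ln(3.664) / 2.4 = 1.2986 / 2.4 = 0.5411 km⁻¹

0.541 km⁻¹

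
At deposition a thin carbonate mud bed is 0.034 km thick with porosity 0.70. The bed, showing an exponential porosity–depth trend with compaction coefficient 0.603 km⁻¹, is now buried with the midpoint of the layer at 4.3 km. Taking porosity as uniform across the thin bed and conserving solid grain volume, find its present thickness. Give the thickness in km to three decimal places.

Porosity at 4.3 km: φ = 0.7·exp(−0.603×4.3) = 0.0524
Solid-volume conservation: h(1−φ) = h₀(1−φ₀) ⇒ h = h₀·(1−φ₀)/(1−φ)
h = 0.034 × (1 − 0.7)/(1 − 0.0524) = 0.034 × 0.3166 = 0.0108 km

0.011 km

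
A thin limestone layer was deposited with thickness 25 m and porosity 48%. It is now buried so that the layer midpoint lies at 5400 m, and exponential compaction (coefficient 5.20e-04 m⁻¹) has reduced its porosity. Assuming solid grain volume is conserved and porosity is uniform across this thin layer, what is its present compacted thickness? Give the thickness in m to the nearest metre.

13 m

Working in km (1 km = 1000 m; k in km⁻¹ = k in m⁻¹ × 1000):
Porosity at 5.4 km: n = 0.48·exp(−0.52×5.4) = 0.0290
Solid-volume conservation: h(1−n) = h₀(1−n₀) ⇒ h = h₀·(1−n₀)/(1−n)
h = 0.025 × (1 − 0.48)/(1 − 0.0290) = 0.025 × 0.5355 = 0.0134 km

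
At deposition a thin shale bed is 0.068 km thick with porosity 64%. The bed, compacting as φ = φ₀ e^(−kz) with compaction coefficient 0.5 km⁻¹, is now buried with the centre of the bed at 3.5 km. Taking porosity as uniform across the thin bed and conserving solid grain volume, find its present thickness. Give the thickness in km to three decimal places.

0.028 km

Porosity at 3.5 km: φ = 0.64·exp(−0.5×3.5) = 0.1112
Solid-volume conservation: h(1−φ) = h₀(1−φ₀) ⇒ h = h₀·(1−φ₀)/(1−φ)
h = 0.068 × (1 − 0.64)/(1 − 0.1112) = 0.068 × 0.4050 = 0.0275 km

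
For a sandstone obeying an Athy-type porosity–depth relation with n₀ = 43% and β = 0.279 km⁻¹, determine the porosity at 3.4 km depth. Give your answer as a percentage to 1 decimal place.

n = n₀·exp(−β·Z) = 0.43 × exp(−0.279 × 3.4) = 0.43 × exp(−0.9486)
  = 0.43 × 0.3873 = 0.1665

16.7%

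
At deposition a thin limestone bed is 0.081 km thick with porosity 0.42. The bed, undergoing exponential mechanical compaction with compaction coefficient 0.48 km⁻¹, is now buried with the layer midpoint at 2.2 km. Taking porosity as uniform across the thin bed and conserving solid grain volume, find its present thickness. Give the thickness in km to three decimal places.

0.055 km

Porosity at 2.2 km: n = 0.42·exp(−0.48×2.2) = 0.1461
Solid-volume conservation: h(1−n) = h₀(1−n₀) ⇒ h = h₀·(1−n₀)/(1−n)
h = 0.081 × (1 − 0.42)/(1 − 0.1461) = 0.081 × 0.6792 = 0.0550 km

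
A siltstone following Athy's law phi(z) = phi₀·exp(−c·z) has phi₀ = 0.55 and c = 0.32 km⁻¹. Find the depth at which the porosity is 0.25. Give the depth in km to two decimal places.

Invert Athy's law: z = ln(phi₀/phi) / c
z = ln(0.55/0.25) / 0.32 = ln(2.2) / 0.32 = 0.7885 / 0.32 = 2.464 km

2.46 km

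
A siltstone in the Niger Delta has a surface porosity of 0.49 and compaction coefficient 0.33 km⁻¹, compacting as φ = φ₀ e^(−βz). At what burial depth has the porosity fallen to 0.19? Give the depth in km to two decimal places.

Invert Athy's law: z = ln(φ₀/φ) / β
z = ln(0.49/0.19) / 0.33 = ln(2.579) / 0.33 = 0.9474 / 0.33 = 2.871 km

2.87 km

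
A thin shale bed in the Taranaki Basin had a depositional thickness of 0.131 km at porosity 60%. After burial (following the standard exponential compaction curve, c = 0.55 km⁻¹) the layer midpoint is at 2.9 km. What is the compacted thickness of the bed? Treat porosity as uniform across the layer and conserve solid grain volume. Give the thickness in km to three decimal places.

Porosity at 2.9 km: n = 0.6·exp(−0.55×2.9) = 0.1217
Solid-volume conservation: h(1−n) = h₀(1−n₀) ⇒ h = h₀·(1−n₀)/(1−n)
h = 0.131 × (1 − 0.6)/(1 − 0.1217) = 0.131 × 0.4554 = 0.0597 km

0.060 km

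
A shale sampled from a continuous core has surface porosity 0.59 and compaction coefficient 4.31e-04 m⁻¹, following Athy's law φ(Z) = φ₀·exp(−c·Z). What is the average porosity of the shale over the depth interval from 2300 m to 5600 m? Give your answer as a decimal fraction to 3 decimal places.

Working in km (1 km = 1000 m; c in km⁻¹ = c in m⁻¹ × 1000):
⟨φ⟩ = (1/(Z₂−Z₁)) ∫ φ₀ e^(−cZ) dZ = φ₀·(e^(−c·Z₁) − e^(−c·Z₂)) / (c·(Z₂−Z₁))
e^(−0.431×2.3) = 0.3711; e^(−0.431×5.6) = 0.0895
⟨φ⟩ = 0.59 × (0.3711 − 0.0895) / (0.431 × 3.3) = 0.59 × 0.1980 = 0.1168

0.117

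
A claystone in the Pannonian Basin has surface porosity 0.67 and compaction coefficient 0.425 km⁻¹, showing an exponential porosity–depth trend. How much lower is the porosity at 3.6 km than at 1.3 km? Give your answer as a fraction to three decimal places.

φ(1.3) = 0.67·e^(−0.425×1.3) = 0.3856
φ(3.6) = 0.67·e^(−0.425×3.6) = 0.1451
Δφ = 0.3856 − 0.1451 = 0.2405

0.241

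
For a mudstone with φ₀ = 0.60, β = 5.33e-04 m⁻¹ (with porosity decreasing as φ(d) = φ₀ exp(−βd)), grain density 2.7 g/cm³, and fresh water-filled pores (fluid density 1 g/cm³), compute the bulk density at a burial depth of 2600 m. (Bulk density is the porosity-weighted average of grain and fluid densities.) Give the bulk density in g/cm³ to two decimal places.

Working in km (1 km = 1000 m; β in km⁻¹ = β in m⁻¹ × 1000):
Porosity at depth: φ = 0.6·exp(−0.533×2.6) = 0.6×0.2501 = 0.1501
Bulk density: ρ_b = (1−φ)ρ_g + φ·ρ_f = 0.8499×2.7 + 0.1501×1
       = 2.295 + 0.150 = 2.445 g/cm³

2.44 g/cm³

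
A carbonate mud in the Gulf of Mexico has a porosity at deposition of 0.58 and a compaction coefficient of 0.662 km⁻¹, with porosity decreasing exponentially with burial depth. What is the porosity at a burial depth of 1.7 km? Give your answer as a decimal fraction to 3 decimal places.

φ = φ₀·exp(−k·d) = 0.58 × exp(−0.662 × 1.7) = 0.58 × exp(−1.125)
  = 0.58 × 0.3245 = 0.1882

0.188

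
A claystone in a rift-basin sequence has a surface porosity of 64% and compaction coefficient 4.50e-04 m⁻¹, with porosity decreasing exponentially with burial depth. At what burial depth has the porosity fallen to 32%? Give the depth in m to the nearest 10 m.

Working in km (1 km = 1000 m; c in km⁻¹ = c in m⁻¹ × 1000):
Invert Athy's law: d = ln(n₀/n) / c
d = ln(0.64/0.32) / 0.45 = ln(2) / 0.45 = 0.6931 / 0.45 = 1.540 km

1540 m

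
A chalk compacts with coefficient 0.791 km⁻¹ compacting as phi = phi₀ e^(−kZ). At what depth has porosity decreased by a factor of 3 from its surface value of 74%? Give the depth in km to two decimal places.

1.39 km

phi/phi₀ = 1/3 ⇒ exp(−k·Z) = 1/3 ⇒ Z = ln(3) / k
Z = 1.0986 / 0.791 = 1.389 km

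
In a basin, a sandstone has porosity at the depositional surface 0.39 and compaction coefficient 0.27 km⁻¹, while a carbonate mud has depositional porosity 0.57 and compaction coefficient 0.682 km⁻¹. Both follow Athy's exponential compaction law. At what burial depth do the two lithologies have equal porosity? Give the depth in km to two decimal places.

0.92 km

Set phi₀ₐ e^(−βₐd) = phi₀ᵦ e^(−βᵦd) ⇒ ln(phi₀ₐ/phi₀ᵦ) = (βₐ − βᵦ)·d
d = ln(0.39/0.57) / (0.27 − 0.682) = -0.3795 / -0.412 = 0.921 km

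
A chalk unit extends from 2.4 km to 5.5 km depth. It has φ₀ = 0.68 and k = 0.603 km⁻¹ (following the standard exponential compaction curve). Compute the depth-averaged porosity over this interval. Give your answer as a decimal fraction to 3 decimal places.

⟨φ⟩ = (1/(z₂−z₁)) ∫ φ₀ e^(−kz) dz = φ₀·(e^(−k·z₁) − e^(−k·z₂)) / (k·(z₂−z₁))
e^(−0.603×2.4) = 0.2352; e^(−0.603×5.5) = 0.0363
⟨φ⟩ = 0.68 × (0.2352 − 0.0363) / (0.603 × 3.1) = 0.68 × 0.1064 = 0.0724

0.072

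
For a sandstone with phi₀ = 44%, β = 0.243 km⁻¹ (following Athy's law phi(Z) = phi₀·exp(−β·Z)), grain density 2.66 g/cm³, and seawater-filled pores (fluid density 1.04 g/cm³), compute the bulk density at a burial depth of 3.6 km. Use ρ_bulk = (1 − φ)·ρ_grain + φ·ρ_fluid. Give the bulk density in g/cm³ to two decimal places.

2.36 g/cm³

Porosity at depth: phi = 0.44·exp(−0.243×3.6) = 0.44×0.4169 = 0.1835
Bulk density: ρ_b = (1−phi)ρ_g + phi·ρ_f = 0.8165×2.66 + 0.1835×1.04
       = 2.172 + 0.191 = 2.363 g/cm³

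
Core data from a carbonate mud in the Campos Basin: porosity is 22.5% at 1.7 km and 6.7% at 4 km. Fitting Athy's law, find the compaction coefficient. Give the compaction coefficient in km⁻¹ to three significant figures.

Athy: n(z) = n₀ e^(−βz) ⇒ n₁/n₂ = e^{β(z₂−z₁)} ⇒ β = ln(n₁/n₂)/(z₂−z₁)
β = ln(0.225/0.067) / (4 − 1.7) = ln(3.358) / 2.3 = 1.2114 / 2.3 = 0.5267 km⁻¹

0.527 km⁻¹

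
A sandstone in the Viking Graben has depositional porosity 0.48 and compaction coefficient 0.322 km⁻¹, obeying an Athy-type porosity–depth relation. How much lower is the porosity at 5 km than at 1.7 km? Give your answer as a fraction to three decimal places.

0.182

phi(1.7) = 0.48·e^(−0.322×1.7) = 0.2777
phi(5) = 0.48·e^(−0.322×5) = 0.0959
Δphi = 0.2777 − 0.0959 = 0.1817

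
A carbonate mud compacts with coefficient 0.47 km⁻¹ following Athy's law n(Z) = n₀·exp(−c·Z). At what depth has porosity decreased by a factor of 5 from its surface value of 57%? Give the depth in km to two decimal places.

3.42 km

n/n₀ = 1/5 ⇒ exp(−c·Z) = 1/5 ⇒ Z = ln(5) / c
Z = 1.6094 / 0.47 = 3.424 km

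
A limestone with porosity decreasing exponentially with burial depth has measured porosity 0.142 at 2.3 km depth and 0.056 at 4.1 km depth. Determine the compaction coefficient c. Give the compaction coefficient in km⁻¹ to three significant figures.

0.517 km⁻¹

Athy: n(Z) = n₀ e^(−cZ) ⇒ n₁/n₂ = e^{c(Z₂−Z₁)} ⇒ c = ln(n₁/n₂)/(Z₂−Z₁)
c = ln(0.142/0.056) / (4.1 − 2.3) = ln(2.536) / 1.8 = 0.9305 / 1.8 = 0.5169 km⁻¹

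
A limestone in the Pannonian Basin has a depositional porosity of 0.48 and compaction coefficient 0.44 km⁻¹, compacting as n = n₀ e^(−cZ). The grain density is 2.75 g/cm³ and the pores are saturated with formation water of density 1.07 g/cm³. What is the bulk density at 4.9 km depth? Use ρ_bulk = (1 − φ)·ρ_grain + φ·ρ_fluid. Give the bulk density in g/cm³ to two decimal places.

2.66 g/cm³

Porosity at depth: n = 0.48·exp(−0.44×4.9) = 0.48×0.1158 = 0.0556
Bulk density: ρ_b = (1−n)ρ_g + n·ρ_f = 0.9444×2.75 + 0.0556×1.07
       = 2.597 + 0.059 = 2.657 g/cm³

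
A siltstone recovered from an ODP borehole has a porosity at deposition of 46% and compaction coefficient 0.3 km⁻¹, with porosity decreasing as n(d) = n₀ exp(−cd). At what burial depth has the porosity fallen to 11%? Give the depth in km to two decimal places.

4.77 km

Invert Athy's law: d = ln(n₀/n) / c
d = ln(0.46/0.11) / 0.3 = ln(4.182) / 0.3 = 1.4307 / 0.3 = 4.769 km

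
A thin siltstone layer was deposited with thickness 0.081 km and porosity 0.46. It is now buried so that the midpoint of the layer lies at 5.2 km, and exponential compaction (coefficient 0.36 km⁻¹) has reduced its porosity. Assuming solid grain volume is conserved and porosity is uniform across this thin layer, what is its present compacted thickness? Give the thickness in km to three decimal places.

0.047 km

Porosity at 5.2 km: n = 0.46·exp(−0.36×5.2) = 0.0708
Solid-volume conservation: h(1−n) = h₀(1−n₀) ⇒ h = h₀·(1−n₀)/(1−n)
h = 0.081 × (1 − 0.46)/(1 − 0.0708) = 0.081 × 0.5811 = 0.0471 km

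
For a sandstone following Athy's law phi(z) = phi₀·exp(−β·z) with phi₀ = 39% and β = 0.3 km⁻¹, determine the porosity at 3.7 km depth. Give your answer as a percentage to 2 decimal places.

12.85%

phi = phi₀·exp(−β·z) = 0.39 × exp(−0.3 × 3.7) = 0.39 × exp(−1.11)
  = 0.39 × 0.3296 = 0.1285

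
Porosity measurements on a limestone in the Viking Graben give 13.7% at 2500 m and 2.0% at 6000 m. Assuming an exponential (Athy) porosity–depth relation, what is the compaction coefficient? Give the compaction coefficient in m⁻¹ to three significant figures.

Working in km (1 km = 1000 m; β in km⁻¹ = β in m⁻¹ × 1000):
Athy: φ(z) = φ₀ e^(−βz) ⇒ φ₁/φ₂ = e^{β(z₂−z₁)} ⇒ β = ln(φ₁/φ₂)/(z₂−z₁)
β = ln(0.137/0.02) / (6 − 2.5) = ln(6.85) / 3.5 = 1.9242 / 3.5 = 0.5498 km⁻¹

0.000550 m⁻¹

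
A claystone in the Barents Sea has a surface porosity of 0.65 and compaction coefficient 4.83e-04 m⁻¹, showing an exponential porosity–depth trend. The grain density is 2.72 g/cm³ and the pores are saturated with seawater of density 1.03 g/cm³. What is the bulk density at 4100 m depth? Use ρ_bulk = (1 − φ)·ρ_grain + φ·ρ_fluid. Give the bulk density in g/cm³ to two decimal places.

Working in km (1 km = 1000 m; c in km⁻¹ = c in m⁻¹ × 1000):
Porosity at depth: φ = 0.65·exp(−0.483×4.1) = 0.65×0.1380 = 0.0897
Bulk density: ρ_b = (1−φ)ρ_g + φ·ρ_f = 0.9103×2.72 + 0.0897×1.03
       = 2.476 + 0.092 = 2.568 g/cm³

2.57 g/cm³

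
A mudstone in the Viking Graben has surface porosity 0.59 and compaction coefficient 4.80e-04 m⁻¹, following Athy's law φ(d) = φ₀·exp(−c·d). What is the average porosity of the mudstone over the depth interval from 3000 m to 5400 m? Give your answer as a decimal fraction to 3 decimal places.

0.083

Working in km (1 km = 1000 m; c in km⁻¹ = c in m⁻¹ × 1000):
⟨φ⟩ = (1/(d₂−d₁)) ∫ φ₀ e^(−cd) dd = φ₀·(e^(−c·d₁) − e^(−c·d₂)) / (c·(d₂−d₁))
e^(−0.48×3) = 0.2369; e^(−0.48×5.4) = 0.0749
⟨φ⟩ = 0.59 × (0.2369 − 0.0749) / (0.48 × 2.4) = 0.59 × 0.1407 = 0.0830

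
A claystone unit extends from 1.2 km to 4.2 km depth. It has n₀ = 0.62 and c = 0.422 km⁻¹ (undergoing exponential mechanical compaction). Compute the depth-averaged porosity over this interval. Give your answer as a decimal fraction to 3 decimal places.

0.212

⟨n⟩ = (1/(Z₂−Z₁)) ∫ n₀ e^(−cZ) dZ = n₀·(e^(−c·Z₁) − e^(−c·Z₂)) / (c·(Z₂−Z₁))
e^(−0.422×1.2) = 0.6027; e^(−0.422×4.2) = 0.1699
⟨n⟩ = 0.62 × (0.6027 − 0.1699) / (0.422 × 3) = 0.62 × 0.3418 = 0.2119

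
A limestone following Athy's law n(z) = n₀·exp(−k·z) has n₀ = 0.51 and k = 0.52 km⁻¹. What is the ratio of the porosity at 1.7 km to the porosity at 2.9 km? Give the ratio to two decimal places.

n(z₁)/n(z₂) = e^(−k·z₁)/e^(−k·z₂) = e^{k(z₂−z₁)}
= exp(0.52 × 1.2) = exp(0.624) = 1.8664

1.87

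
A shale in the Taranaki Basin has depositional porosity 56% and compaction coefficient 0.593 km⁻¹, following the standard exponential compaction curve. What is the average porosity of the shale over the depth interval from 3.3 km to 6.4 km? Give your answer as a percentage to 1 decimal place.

⟨n⟩ = (1/(d₂−d₁)) ∫ n₀ e^(−kd) dd = n₀·(e^(−k·d₁) − e^(−k·d₂)) / (k·(d₂−d₁))
e^(−0.593×3.3) = 0.1413; e^(−0.593×6.4) = 0.0225
⟨n⟩ = 0.56 × (0.1413 − 0.0225) / (0.593 × 3.1) = 0.56 × 0.0646 = 0.0362

3.6%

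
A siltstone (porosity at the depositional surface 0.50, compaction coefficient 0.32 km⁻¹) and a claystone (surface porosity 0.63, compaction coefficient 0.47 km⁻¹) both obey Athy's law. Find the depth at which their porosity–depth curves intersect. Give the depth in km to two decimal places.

Set φ₀ₐ e^(−βₐz) = φ₀ᵦ e^(−βᵦz) ⇒ ln(φ₀ₐ/φ₀ᵦ) = (βₐ − βᵦ)·z
z = ln(0.5/0.63) / (0.32 − 0.47) = -0.2311 / -0.15 = 1.541 km

1.54 km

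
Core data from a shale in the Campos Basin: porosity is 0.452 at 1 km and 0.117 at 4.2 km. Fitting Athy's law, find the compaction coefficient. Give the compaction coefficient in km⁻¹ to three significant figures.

0.422 km⁻¹

Athy: φ(Z) = φ₀ e^(−βZ) ⇒ φ₁/φ₂ = e^{β(Z₂−Z₁)} ⇒ β = ln(φ₁/φ₂)/(Z₂−Z₁)
β = ln(0.452/0.117) / (4.2 − 1) = ln(3.863) / 3.2 = 1.3515 / 3.2 = 0.4223 km⁻¹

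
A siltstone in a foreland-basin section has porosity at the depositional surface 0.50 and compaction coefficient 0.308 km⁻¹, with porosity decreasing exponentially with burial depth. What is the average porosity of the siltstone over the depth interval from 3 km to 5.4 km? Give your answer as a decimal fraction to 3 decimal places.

⟨phi⟩ = (1/(z₂−z₁)) ∫ phi₀ e^(−cz) dz = phi₀·(e^(−c·z₁) − e^(−c·z₂)) / (c·(z₂−z₁))
e^(−0.308×3) = 0.3969; e^(−0.308×5.4) = 0.1895
⟨phi⟩ = 0.5 × (0.3969 − 0.1895) / (0.308 × 2.4) = 0.5 × 0.2806 = 0.1403

0.140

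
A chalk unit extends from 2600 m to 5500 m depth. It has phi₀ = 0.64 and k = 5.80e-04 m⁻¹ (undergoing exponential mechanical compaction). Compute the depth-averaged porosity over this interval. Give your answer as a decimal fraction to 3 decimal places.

Working in km (1 km = 1000 m; k in km⁻¹ = k in m⁻¹ × 1000):
⟨phi⟩ = (1/(Z₂−Z₁)) ∫ phi₀ e^(−kZ) dZ = phi₀·(e^(−k·Z₁) − e^(−k·Z₂)) / (k·(Z₂−Z₁))
e^(−0.58×2.6) = 0.2214; e^(−0.58×5.5) = 0.0412
⟨phi⟩ = 0.64 × (0.2214 − 0.0412) / (0.58 × 2.9) = 0.64 × 0.1071 = 0.0686

0.069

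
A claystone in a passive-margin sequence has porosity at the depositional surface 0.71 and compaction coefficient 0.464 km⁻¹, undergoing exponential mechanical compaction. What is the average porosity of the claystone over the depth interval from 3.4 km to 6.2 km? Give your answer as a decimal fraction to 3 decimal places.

⟨n⟩ = (1/(Z₂−Z₁)) ∫ n₀ e^(−cZ) dZ = n₀·(e^(−c·Z₁) − e^(−c·Z₂)) / (c·(Z₂−Z₁))
e^(−0.464×3.4) = 0.2065; e^(−0.464×6.2) = 0.0563
⟨n⟩ = 0.71 × (0.2065 − 0.0563) / (0.464 × 2.8) = 0.71 × 0.1156 = 0.0821

0.082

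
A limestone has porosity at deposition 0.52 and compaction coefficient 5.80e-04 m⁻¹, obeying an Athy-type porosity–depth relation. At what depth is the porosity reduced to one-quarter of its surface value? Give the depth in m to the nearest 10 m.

2390 m

Working in km (1 km = 1000 m; k in km⁻¹ = k in m⁻¹ × 1000):
phi/phi₀ = 1/4 ⇒ exp(−k·z) = 1/4 ⇒ z = ln(4) / k
z = 1.3863 / 0.58 = 2.390 km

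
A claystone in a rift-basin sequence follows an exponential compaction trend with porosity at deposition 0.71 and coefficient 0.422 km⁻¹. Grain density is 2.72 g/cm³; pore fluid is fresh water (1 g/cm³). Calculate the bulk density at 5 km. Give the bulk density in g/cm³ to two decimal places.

Porosity at depth: φ = 0.71·exp(−0.422×5) = 0.71×0.1212 = 0.0861
Bulk density: ρ_b = (1−φ)ρ_g + φ·ρ_f = 0.9139×2.72 + 0.0861×1
       = 2.486 + 0.086 = 2.572 g/cm³

2.57 g/cm³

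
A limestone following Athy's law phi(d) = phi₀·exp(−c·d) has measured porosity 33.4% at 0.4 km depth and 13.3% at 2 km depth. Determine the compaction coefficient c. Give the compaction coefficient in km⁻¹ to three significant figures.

Athy: phi(d) = phi₀ e^(−cd) ⇒ phi₁/phi₂ = e^{c(d₂−d₁)} ⇒ c = ln(phi₁/phi₂)/(d₂−d₁)
c = ln(0.334/0.133) / (2 − 0.4) = ln(2.511) / 1.6 = 0.9208 / 1.6 = 0.5755 km⁻¹

0.575 km⁻¹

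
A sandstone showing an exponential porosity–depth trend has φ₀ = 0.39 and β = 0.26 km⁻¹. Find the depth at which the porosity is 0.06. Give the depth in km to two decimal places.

Invert Athy's law: Z = ln(φ₀/φ) / β
Z = ln(0.39/0.06) / 0.26 = ln(6.5) / 0.26 = 1.8718 / 0.26 = 7.199 km

7.20 km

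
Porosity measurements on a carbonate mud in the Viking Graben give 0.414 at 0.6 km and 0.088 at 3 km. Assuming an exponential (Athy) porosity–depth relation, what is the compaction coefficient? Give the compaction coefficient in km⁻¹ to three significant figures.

0.645 km⁻¹

Athy: n(Z) = n₀ e^(−βZ) ⇒ n₁/n₂ = e^{β(Z₂−Z₁)} ⇒ β = ln(n₁/n₂)/(Z₂−Z₁)
β = ln(0.414/0.088) / (3 − 0.6) = ln(4.705) / 2.4 = 1.5485 / 2.4 = 0.6452 km⁻¹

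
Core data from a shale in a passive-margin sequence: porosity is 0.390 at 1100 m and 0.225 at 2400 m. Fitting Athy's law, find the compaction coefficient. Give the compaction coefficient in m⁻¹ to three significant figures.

0.000423 m⁻¹

Working in km (1 km = 1000 m; k in km⁻¹ = k in m⁻¹ × 1000):
Athy: phi(Z) = phi₀ e^(−kZ) ⇒ phi₁/phi₂ = e^{k(Z₂−Z₁)} ⇒ k = ln(phi₁/phi₂)/(Z₂−Z₁)
k = ln(0.39/0.225) / (2.4 − 1.1) = ln(1.733) / 1.3 = 0.5500 / 1.3 = 0.4231 km⁻¹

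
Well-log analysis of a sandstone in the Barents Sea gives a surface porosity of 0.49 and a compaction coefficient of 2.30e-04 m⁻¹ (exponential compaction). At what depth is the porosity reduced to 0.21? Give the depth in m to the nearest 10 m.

Working in km (1 km = 1000 m; β in km⁻¹ = β in m⁻¹ × 1000):
Invert Athy's law: z = ln(φ₀/φ) / β
z = ln(0.49/0.21) / 0.23 = ln(2.333) / 0.23 = 0.8473 / 0.23 = 3.684 km

3680 m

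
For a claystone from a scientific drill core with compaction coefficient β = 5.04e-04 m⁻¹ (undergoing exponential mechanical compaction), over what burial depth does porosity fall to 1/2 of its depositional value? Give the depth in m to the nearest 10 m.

Working in km (1 km = 1000 m; β in km⁻¹ = β in m⁻¹ × 1000):
φ/φ₀ = 1/2 ⇒ exp(−β·z) = 1/2 ⇒ z = ln(2) / β
z = 0.6931 / 0.504 = 1.375 km

1380 m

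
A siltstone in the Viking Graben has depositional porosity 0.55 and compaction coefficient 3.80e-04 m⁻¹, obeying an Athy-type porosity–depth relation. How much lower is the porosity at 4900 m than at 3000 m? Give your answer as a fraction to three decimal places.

Working in km (1 km = 1000 m; β in km⁻¹ = β in m⁻¹ × 1000):
n(3) = 0.55·e^(−0.38×3) = 0.1759
n(4.9) = 0.55·e^(−0.38×4.9) = 0.0854
Δn = 0.1759 − 0.0854 = 0.0905

0.090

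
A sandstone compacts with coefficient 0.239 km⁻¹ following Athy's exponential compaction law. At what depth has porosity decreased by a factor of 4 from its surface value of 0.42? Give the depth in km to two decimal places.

n/n₀ = 1/4 ⇒ exp(−β·d) = 1/4 ⇒ d = ln(4) / β
d = 1.3863 / 0.239 = 5.800 km

5.80 km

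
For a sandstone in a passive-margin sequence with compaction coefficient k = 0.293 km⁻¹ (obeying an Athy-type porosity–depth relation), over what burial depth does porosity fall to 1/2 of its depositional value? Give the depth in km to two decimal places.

2.37 km

φ/φ₀ = 1/2 ⇒ exp(−k·Z) = 1/2 ⇒ Z = ln(2) / k
Z = 0.6931 / 0.293 = 2.366 km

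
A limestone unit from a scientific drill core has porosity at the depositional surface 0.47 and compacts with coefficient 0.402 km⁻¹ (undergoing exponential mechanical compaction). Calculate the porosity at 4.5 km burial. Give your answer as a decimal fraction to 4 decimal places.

n = n₀·exp(−k·Z) = 0.47 × exp(−0.402 × 4.5) = 0.47 × exp(−1.809)
  = 0.47 × 0.1638 = 0.0770

0.0770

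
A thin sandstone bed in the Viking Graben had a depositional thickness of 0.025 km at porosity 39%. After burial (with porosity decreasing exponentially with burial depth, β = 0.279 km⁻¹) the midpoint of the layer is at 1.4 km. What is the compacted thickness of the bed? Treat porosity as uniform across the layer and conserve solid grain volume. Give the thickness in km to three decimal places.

Porosity at 1.4 km: n = 0.39·exp(−0.279×1.4) = 0.2639
Solid-volume conservation: h(1−n) = h₀(1−n₀) ⇒ h = h₀·(1−n₀)/(1−n)
h = 0.025 × (1 − 0.39)/(1 − 0.2639) = 0.025 × 0.8287 = 0.0207 km

0.021 km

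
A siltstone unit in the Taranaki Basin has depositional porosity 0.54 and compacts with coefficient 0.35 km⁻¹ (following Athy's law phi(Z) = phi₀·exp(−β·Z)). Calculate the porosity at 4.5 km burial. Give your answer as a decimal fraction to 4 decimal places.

0.1118

phi = phi₀·exp(−β·Z) = 0.54 × exp(−0.35 × 4.5) = 0.54 × exp(−1.575)
  = 0.54 × 0.2070 = 0.1118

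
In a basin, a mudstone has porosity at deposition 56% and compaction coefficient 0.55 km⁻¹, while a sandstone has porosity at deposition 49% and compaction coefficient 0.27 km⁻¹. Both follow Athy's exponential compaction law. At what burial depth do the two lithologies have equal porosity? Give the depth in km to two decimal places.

Set phi₀ₐ e^(−βₐZ) = phi₀ᵦ e^(−βᵦZ) ⇒ ln(phi₀ₐ/phi₀ᵦ) = (βₐ − βᵦ)·Z
Z = ln(0.56/0.49) / (0.55 − 0.27) = 0.1335 / 0.28 = 0.477 km

0.48 km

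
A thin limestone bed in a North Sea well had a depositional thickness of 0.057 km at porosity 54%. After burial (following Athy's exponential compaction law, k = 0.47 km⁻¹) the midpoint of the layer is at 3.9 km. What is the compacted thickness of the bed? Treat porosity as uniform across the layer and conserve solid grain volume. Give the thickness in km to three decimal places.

Porosity at 3.9 km: φ = 0.54·exp(−0.47×3.9) = 0.0864
Solid-volume conservation: h(1−φ) = h₀(1−φ₀) ⇒ h = h₀·(1−φ₀)/(1−φ)
h = 0.057 × (1 − 0.54)/(1 − 0.0864) = 0.057 × 0.5035 = 0.0287 km

0.029 km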